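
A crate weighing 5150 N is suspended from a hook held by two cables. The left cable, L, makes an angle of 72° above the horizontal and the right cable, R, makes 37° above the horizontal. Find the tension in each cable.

ΣF_x = 0: −T_L·cos72° + T_R·cos37° = 0 → T_R = 0.386931·T_L.
ΣF_y = 0: T_L·sin72° + T_R·sin37° = 5150.
Substitute: T_L·(0.951057 + 0.386931·0.601815) = 5150 → T_L = 4349.96 ≈ 4350 N.
Then T_R = 0.386931 × 4349.96 = 1683 N.

T_L = 4350 N, T_R = 1683 N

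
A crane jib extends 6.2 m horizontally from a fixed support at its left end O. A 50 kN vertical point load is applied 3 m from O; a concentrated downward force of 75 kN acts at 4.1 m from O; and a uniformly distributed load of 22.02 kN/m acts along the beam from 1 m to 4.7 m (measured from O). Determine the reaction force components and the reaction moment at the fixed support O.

O_x = 0, O_y = 206.5 kN, M_O = 689.7 kN·m

Resultant of the distributed load: 22.02 × 3.7 = 81.474 kN at 2.85 m from O.
ΣF_x = 0: O_x = 0.
ΣF_y = 0: O_y − 50 − 75 − 22.02·3.7 = 0 → O_y = 206.5 kN.
ΣM about O: M_O − 50·3 − 75·4.1 − (22.02·3.7)·2.85 = 0 → M_O = 689.7 kN·m.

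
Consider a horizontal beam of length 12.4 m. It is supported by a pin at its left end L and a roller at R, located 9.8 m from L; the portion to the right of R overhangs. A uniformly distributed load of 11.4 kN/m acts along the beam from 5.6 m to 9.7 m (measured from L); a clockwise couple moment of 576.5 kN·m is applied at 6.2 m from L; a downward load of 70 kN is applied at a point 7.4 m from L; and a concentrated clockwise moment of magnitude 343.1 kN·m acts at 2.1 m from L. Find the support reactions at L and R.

L_x = 0, L_y = -66.44 kN, R_y = 183.2 kN

Resultant of the distributed load: 11.4 × 4.1 = 46.74 kN at 7.65 m from L.
Moments about L: R_y·9.8 − (11.4·4.1)·7.65 − 576.5 − 70·7.4 − 343.1 = 0 → R_y = 1795.161/9.8 = 183.18 ≈ 183.2 kN.
ΣF_y = 0: L_y + 183.18 − 11.4·4.1 − 70 = 0 → L_y = -66.44 kN.
ΣF_x = 0: no horizontal applied forces, so L_x = 0.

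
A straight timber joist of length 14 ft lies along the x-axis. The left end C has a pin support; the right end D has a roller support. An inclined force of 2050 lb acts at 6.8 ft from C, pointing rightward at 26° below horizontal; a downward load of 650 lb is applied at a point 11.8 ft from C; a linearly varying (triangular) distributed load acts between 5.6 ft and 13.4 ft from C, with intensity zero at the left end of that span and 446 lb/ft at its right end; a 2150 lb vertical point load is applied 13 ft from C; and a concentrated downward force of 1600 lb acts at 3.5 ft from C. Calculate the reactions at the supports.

Resultant of the triangular load: ½ × 446 × 7.8 = 1739.4 lb, acting at 10.8 ft from C (one-third of the span from the peak).
Taking moments about C: D_y·14 − 2050·sin26°·6.8 − 650·11.8 − (½·446·7.8)·10.8 − 2150·13 − 1600·3.5 = 0 → D_y = 66116.4/14 = 4722.6 ≈ 4723 lb.
ΣF_y = 0: C_y + 4722.6 − 2050·sin26° − 650 − ½·446·7.8 − 2150 − 1600 = 0 → C_y = 2315 lb.
ΣF_x = 0: C_x + 2050·cos26° = 0 → C_x = -1843 lb.

C_x = -1843 lb, C_y = 2315 lb, D_y = 4723 lb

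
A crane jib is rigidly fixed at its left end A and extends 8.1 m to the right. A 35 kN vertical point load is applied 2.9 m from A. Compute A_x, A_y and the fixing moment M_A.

ΣF_x = 0: A_x = 0.
ΣF_y = 0: A_y − 35 = 0 → A_y = 35.00 kN.
ΣM about A: M_A − 35·2.9 = 0 → M_A = 101.5 kN·m.

A_x = 0, A_y = 35.00 kN, M_A = 101.5 kN·m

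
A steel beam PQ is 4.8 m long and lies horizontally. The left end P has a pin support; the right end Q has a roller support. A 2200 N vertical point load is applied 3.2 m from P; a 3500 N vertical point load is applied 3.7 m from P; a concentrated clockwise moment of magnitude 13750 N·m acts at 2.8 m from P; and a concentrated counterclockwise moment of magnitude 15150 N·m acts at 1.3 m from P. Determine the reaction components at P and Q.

Moments about P: Q_y·4.8 − 2200·3.2 − 3500·3.7 − 13750 + 15150 = 0 → Q_y = 18590/4.8 = 3872.92 ≈ 3873 N.
ΣF_y = 0: P_y + 3872.92 − 2200 − 3500 = 0 → P_y = 1827 N.
ΣF_x = 0: no horizontal applied forces, so P_x = 0.

P_x = 0, P_y = 1827 N, Q_y = 3873 N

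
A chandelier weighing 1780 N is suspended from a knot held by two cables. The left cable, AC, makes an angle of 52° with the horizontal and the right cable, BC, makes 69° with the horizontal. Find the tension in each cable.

ΣF_x = 0: −T_AC·cos52° + T_BC·cos69° = 0 → T_BC = 1.71796·T_AC.
ΣF_y = 0: T_AC·sin52° + T_BC·sin69° = 1780.
Substitute: T_AC·(0.788011 + 1.71796·0.93358) = 1780 → T_AC = 744.189 ≈ 744.2 N.
Then T_BC = 1.71796 × 744.189 = 1278 N.

T_AC = 744.2 N, T_BC = 1278 N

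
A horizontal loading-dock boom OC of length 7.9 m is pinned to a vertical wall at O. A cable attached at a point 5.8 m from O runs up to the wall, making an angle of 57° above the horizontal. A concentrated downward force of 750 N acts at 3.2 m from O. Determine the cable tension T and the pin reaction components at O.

ΣM about O: T·sin57°·5.8 − 750·3.2 = 0 → T = 2400/(5.8·0.838671) = 493.391 ≈ 493.4 N.
ΣF_x = 0: O_x − T·cos57° = 0 → O_x = 493.391 × 0.544639 = 268.7 N.
ΣF_y = 0: O_y + T·sin57° − 750 = 0 → O_y = 750 − 493.391 × 0.838671 = 336.2 N.

T = 493.4 N, O_x = 268.7 N, O_y = 336.2 N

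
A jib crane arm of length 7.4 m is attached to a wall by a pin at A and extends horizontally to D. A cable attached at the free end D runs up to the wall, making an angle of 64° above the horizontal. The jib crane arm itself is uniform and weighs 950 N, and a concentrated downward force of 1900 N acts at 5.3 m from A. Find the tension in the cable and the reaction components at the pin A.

ΣM about A: T·sin64°·7.4 − 950·3.7 − 1900·5.3 = 0 → T = 13585/(7.4·0.898794) = 2042.53 ≈ 2043 N.
ΣF_x = 0: A_x − T·cos64° = 0 → A_x = 2042.53 × 0.438371 = 895.4 N.
ΣF_y = 0: A_y + T·sin64° − 950 − 1900 = 0 → A_y = 2850 − 2042.53 × 0.898794 = 1014 N.

T = 2043 N, A_x = 895.4 N, A_y = 1014 N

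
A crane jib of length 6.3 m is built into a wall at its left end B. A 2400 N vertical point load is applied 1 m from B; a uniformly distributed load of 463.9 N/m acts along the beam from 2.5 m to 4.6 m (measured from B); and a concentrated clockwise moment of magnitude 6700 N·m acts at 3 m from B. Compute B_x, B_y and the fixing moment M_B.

Resultant of the distributed load: 463.9 × 2.1 = 974.19 N at 3.55 m from B.
ΣF_x = 0: B_x = 0.
ΣF_y = 0: B_y − 2400 − 463.9·2.1 = 0 → B_y = 3374 N.
ΣM about B: M_B − 2400·1 − (463.9·2.1)·3.55 − 6700 = 0 → M_B = 12560 N·m.

B_x = 0, B_y = 3374 N, M_B = 12560 N·m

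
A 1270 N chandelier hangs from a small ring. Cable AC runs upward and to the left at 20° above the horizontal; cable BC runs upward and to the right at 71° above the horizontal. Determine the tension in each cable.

T_AC = 413.5 N, T_BC = 1194 N

ΣF_x = 0: −T_AC·cos20° + T_BC·cos71° = 0 → T_BC = 2.88632·T_AC.
ΣF_y = 0: T_AC·sin20° + T_BC·sin71° = 1270.
Substitute: T_AC·(0.34202 + 2.88632·0.945519) = 1270 → T_AC = 413.534 ≈ 413.5 N.
Then T_BC = 2.88632 × 413.534 = 1194 N.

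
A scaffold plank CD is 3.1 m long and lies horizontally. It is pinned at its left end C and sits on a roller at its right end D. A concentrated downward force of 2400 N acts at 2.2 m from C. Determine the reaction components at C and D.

C_x = 0, C_y = 696.8 N, D_y = 1703 N

Taking moments about C: D_y·3.1 − 2400·2.2 = 0 → D_y = 5280/3.1 = 1703.23 ≈ 1703 N.
ΣF_y = 0: C_y + 1703.23 − 2400 = 0 → C_y = 696.8 N.
ΣF_x = 0: no horizontal applied forces, so C_x = 0.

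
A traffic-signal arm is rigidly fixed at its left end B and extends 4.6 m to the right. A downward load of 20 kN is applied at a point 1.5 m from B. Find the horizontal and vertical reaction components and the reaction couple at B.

ΣF_x = 0: B_x = 0.
ΣF_y = 0: B_y − 20 = 0 → B_y = 20.00 kN.
ΣM about B: M_B − 20·1.5 = 0 → M_B = 30.00 kN·m.

B_x = 0, B_y = 20.00 kN, M_B = 30.00 kN·m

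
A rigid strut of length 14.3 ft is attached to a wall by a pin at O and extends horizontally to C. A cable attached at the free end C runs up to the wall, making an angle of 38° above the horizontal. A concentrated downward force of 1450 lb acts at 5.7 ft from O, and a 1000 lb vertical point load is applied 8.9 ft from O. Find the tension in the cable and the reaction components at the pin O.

ΣM about O: T·sin38°·14.3 − 1450·5.7 − 1000·8.9 = 0 → T = 17165/(14.3·0.615661) = 1949.69 ≈ 1950 lb.
ΣF_x = 0: O_x − T·cos38° = 0 → O_x = 1949.69 × 0.788011 = 1536 lb.
ΣF_y = 0: O_y + T·sin38° − 1450 − 1000 = 0 → O_y = 2450 − 1949.69 × 0.615661 = 1250 lb.

T = 1950 lb, O_x = 1536 lb, O_y = 1250 lb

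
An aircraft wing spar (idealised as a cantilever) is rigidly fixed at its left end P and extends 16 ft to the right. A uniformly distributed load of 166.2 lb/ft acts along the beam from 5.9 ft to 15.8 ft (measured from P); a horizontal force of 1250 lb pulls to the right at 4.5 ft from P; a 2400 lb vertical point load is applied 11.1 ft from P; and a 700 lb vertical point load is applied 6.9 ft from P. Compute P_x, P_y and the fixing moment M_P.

Resultant of the distributed load: 166.2 × 9.9 = 1645.38 lb at 10.85 ft from P.
ΣF_x = 0: P_x + 1250 = 0 → P_x = -1250 lb.
ΣF_y = 0: P_y − 166.2·9.9 − 2400 − 700 = 0 → P_y = 4745 lb.
ΣM about P: M_P − (166.2·9.9)·10.85 − 2400·11.1 − 700·6.9 = 0 → M_P = 49320 lb·ft.

P_x = -1250 lb, P_y = 4745 lb, M_P = 49320 lb·ft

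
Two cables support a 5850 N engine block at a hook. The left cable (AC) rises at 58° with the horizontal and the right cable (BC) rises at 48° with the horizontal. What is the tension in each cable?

ΣF_x = 0: −T_AC·cos58° + T_BC·cos48° = 0 → T_BC = 0.791952·T_AC.
ΣF_y = 0: T_AC·sin58° + T_BC·sin48° = 5850.
Substitute: T_AC·(0.848048 + 0.791952·0.743145) = 5850 → T_AC = 4072.16 ≈ 4072 N.
Then T_BC = 0.791952 × 4072.16 = 3225 N.

T_AC = 4072 N, T_BC = 3225 N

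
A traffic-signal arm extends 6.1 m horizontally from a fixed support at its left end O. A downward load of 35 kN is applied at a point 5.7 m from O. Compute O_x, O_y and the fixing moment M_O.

ΣF_x = 0: O_x = 0.
ΣF_y = 0: O_y − 35 = 0 → O_y = 35.00 kN.
ΣM about O: M_O − 35·5.7 = 0 → M_O = 199.5 kN·m.

O_x = 0, O_y = 35.00 kN, M_O = 199.5 kN·m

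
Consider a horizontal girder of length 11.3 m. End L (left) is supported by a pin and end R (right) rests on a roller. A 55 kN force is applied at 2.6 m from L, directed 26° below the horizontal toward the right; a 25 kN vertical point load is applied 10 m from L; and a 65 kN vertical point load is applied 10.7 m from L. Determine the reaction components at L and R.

L_x = -49.43 kN, L_y = 24.89 kN, R_y = 89.22 kN

Moments about L: R_y·11.3 − 55·sin26°·2.6 − 25·10 − 65·10.7 = 0 → R_y = 1008.19/11.3 = 89.2204 ≈ 89.22 kN.
ΣF_y = 0: L_y + 89.2204 − 55·sin26° − 25 − 65 = 0 → L_y = 24.89 kN.
ΣF_x = 0: L_x + 55·cos26° = 0 → L_x = -49.43 kN.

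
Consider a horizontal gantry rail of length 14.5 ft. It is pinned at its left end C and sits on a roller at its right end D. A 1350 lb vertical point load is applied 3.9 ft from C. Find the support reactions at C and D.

C_x = 0, C_y = 986.9 lb, D_y = 363.1 lb

Taking moments about C: D_y·14.5 − 1350·3.9 = 0 → D_y = 5265/14.5 = 363.103 ≈ 363.1 lb.
ΣF_y = 0: C_y + 363.103 − 1350 = 0 → C_y = 986.9 lb.
ΣF_x = 0: no horizontal applied forces, so C_x = 0.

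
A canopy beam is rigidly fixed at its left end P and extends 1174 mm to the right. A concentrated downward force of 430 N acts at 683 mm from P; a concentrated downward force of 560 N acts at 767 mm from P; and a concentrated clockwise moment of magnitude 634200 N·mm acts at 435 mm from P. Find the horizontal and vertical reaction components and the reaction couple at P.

P_x = 0, P_y = 990.0 N, M_P = 1357000 N·mm

ΣF_x = 0: P_x = 0.
ΣF_y = 0: P_y − 430 − 560 = 0 → P_y = 990.0 N.
ΣM about P: M_P − 430·683 − 560·767 − 634200 = 0 → M_P = 1357000 N·mm.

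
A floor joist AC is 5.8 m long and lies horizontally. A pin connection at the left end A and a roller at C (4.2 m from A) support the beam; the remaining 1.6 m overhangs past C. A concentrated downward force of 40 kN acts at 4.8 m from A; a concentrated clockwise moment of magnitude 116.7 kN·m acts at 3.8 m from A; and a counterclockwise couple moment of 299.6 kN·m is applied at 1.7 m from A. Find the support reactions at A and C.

ΣM about A: C_y·4.2 − 40·4.8 − 116.7 + 299.6 = 0 → C_y = 9.1/4.2 = 2.16667 ≈ 2.167 kN.
ΣF_y = 0: A_y + 2.16667 − 40 = 0 → A_y = 37.83 kN.
ΣF_x = 0: no horizontal applied forces, so A_x = 0.

A_x = 0, A_y = 37.83 kN, C_y = 2.167 kN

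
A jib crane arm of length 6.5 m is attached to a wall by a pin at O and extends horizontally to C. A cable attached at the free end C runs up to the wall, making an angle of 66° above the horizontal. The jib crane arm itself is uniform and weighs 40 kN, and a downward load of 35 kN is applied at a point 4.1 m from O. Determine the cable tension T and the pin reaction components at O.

ΣM about O: T·sin66°·6.5 − 40·3.25 − 35·4.1 = 0 → T = 273.5/(6.5·0.913545) = 46.0589 ≈ 46.06 kN.
ΣF_x = 0: O_x − T·cos66° = 0 → O_x = 46.0589 × 0.406737 = 18.73 kN.
ΣF_y = 0: O_y + T·sin66° − 40 − 35 = 0 → O_y = 75 − 46.0589 × 0.913545 = 32.92 kN.

T = 46.06 kN, O_x = 18.73 kN, O_y = 32.92 kN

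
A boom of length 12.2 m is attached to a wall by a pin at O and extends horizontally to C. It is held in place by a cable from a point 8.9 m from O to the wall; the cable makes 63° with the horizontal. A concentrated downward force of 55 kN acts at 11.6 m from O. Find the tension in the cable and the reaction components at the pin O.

ΣM about O: T·sin63°·8.9 − 55·11.6 = 0 → T = 638/(8.9·0.891007) = 80.4544 ≈ 80.45 kN.
ΣF_x = 0: O_x − T·cos63° = 0 → O_x = 80.4544 × 0.45399 = 36.53 kN.
ΣF_y = 0: O_y + T·sin63° − 55 = 0 → O_y = 55 − 80.4544 × 0.891007 = -16.69 kN.

T = 80.45 kN, O_x = 36.53 kN, O_y = -16.69 kN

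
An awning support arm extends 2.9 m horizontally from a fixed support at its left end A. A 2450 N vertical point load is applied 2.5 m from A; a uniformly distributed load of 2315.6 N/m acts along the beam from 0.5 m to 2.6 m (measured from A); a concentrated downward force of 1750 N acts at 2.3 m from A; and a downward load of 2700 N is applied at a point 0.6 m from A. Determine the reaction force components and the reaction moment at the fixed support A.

A_x = 0, A_y = 11760 N, M_A = 19310 N·m

Resultant of the distributed load: 2315.6 × 2.1 = 4862.76 N at 1.55 m from A.
ΣF_x = 0: A_x = 0.
ΣF_y = 0: A_y − 2450 − 2315.6·2.1 − 1750 − 2700 = 0 → A_y = 11760 N.
ΣM about A: M_A − 2450·2.5 − (2315.6·2.1)·1.55 − 1750·2.3 − 2700·0.6 = 0 → M_A = 19310 N·m.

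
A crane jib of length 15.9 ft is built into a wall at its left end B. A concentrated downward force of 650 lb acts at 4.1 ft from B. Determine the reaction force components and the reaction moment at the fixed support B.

B_x = 0, B_y = 650.0 lb, M_B = 2665 lb·ft

ΣF_x = 0: B_x = 0.
ΣF_y = 0: B_y − 650 = 0 → B_y = 650.0 lb.
ΣM about B: M_B − 650·4.1 = 0 → M_B = 2665 lb·ft.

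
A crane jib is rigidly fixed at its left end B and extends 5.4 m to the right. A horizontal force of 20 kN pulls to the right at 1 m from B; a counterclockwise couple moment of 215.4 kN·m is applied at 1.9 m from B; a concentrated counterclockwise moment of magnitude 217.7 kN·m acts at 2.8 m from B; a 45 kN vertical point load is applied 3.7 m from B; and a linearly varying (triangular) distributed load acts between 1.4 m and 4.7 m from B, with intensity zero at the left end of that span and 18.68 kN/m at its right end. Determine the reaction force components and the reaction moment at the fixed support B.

Resultant of the triangular load: ½ × 18.68 × 3.3 = 30.822 kN, acting at 3.6 m from B (one-third of the span from the peak).
ΣF_x = 0: B_x + 20 = 0 → B_x = -20.00 kN.
ΣF_y = 0: B_y − 45 − ½·18.68·3.3 = 0 → B_y = 75.82 kN.
ΣM about B: M_B + 215.4 + 217.7 − 45·3.7 − (½·18.68·3.3)·3.6 = 0 → M_B = -155.6 kN·m.

B_x = -20.00 kN, B_y = 75.82 kN, M_B = -155.6 kN·m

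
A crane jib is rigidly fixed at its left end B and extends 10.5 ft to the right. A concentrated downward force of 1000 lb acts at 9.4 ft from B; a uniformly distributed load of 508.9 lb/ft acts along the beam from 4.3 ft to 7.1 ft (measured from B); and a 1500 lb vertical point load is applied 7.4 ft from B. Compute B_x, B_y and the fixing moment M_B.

Resultant of the distributed load: 508.9 × 2.8 = 1424.92 lb at 5.7 ft from B.
ΣF_x = 0: B_x = 0.
ΣF_y = 0: B_y − 1000 − 508.9·2.8 − 1500 = 0 → B_y = 3925 lb.
ΣM about B: M_B − 1000·9.4 − (508.9·2.8)·5.7 − 1500·7.4 = 0 → M_B = 28620 lb·ft.

B_x = 0, B_y = 3925 lb, M_B = 28620 lb·ft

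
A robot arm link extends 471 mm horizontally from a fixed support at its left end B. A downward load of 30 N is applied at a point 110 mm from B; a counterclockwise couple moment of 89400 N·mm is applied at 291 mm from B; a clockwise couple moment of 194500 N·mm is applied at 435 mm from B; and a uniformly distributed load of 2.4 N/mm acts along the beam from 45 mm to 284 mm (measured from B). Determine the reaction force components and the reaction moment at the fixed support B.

B_x = 0, B_y = 603.6 N, M_B = 202800 N·mm

Resultant of the distributed load: 2.4 × 239 = 573.6 N at 164.5 mm from B.
ΣF_x = 0: B_x = 0.
ΣF_y = 0: B_y − 30 − 2.4·239 = 0 → B_y = 603.6 N.
ΣM about B: M_B − 30·110 + 89400 − 194500 − (2.4·239)·164.5 = 0 → M_B = 202800 N·mm.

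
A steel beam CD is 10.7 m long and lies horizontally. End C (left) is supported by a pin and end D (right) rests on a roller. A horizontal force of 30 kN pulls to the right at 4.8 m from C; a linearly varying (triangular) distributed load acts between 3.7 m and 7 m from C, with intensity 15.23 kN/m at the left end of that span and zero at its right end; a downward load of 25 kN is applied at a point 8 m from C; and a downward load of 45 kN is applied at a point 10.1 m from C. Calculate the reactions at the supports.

Resultant of the triangular load: ½ × 15.23 × 3.3 = 25.1295 kN, acting at 4.8 m from C (one-third of the span from the peak).
Taking moments about C: D_y·10.7 − (½·15.23·3.3)·4.8 − 25·8 − 45·10.1 = 0 → D_y = 775.1216/10.7 = 72.4413 ≈ 72.44 kN.
ΣF_y = 0: C_y + 72.4413 − ½·15.23·3.3 − 25 − 45 = 0 → C_y = 22.69 kN.
ΣF_x = 0: C_x + 30 = 0 → C_x = -30.00 kN.

C_x = -30.00 kN, C_y = 22.69 kN, D_y = 72.44 kN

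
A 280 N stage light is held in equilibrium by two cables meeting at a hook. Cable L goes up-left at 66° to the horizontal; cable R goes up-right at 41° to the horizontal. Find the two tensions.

ΣF_x = 0: −T_L·cos66° + T_R·cos41° = 0 → T_R = 0.538931·T_L.
ΣF_y = 0: T_L·sin66° + T_R·sin41° = 280.
Substitute: T_L·(0.913545 + 0.538931·0.656059) = 280 → T_L = 220.974 ≈ 221.0 N.
Then T_R = 0.538931 × 220.974 = 119.1 N.

T_L = 221.0 N, T_R = 119.1 N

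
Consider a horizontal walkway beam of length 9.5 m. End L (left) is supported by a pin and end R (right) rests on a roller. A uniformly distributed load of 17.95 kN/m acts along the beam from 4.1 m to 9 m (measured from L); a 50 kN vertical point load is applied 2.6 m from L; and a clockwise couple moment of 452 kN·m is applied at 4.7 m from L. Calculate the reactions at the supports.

L_x = 0, L_y = 16.05 kN, R_y = 121.9 kN

Resultant of the distributed load: 17.95 × 4.9 = 87.955 kN at 6.55 m from L.
Taking moments about L: R_y·9.5 − (17.95·4.9)·6.55 − 50·2.6 − 452 = 0 → R_y = 1158.10525/9.5 = 121.906 ≈ 121.9 kN.
ΣF_y = 0: L_y + 121.906 − 17.95·4.9 − 50 = 0 → L_y = 16.05 kN.
ΣF_x = 0: no horizontal applied forces, so L_x = 0.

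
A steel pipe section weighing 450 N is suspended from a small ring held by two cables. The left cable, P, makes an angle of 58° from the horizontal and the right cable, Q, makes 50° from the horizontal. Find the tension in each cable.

T_P = 304.1 N, T_Q = 250.7 N

ΣF_x = 0: −T_P·cos58° + T_Q·cos50° = 0 → T_Q = 0.824408·T_P.
ΣF_y = 0: T_P·sin58° + T_Q·sin50° = 450.
Substitute: T_P·(0.848048 + 0.824408·0.766044) = 450 → T_P = 304.14 ≈ 304.1 N.
Then T_Q = 0.824408 × 304.14 = 250.7 N.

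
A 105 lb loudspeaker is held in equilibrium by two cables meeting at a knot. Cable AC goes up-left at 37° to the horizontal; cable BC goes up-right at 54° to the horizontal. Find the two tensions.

T_AC = 61.73 lb, T_BC = 83.87 lb

ΣF_x = 0: −T_AC·cos37° + T_BC·cos54° = 0 → T_BC = 1.35872·T_AC.
ΣF_y = 0: T_AC·sin37° + T_BC·sin54° = 105.
Substitute: T_AC·(0.601815 + 1.35872·0.809017) = 105 → T_AC = 61.7268 ≈ 61.73 lb.
Then T_BC = 1.35872 × 61.7268 = 83.87 lb.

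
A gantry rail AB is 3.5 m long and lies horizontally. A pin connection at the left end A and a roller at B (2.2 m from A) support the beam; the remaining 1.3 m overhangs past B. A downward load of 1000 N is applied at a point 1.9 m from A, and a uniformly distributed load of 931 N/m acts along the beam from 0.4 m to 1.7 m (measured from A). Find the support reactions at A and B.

A_x = 0, A_y = 769.0 N, B_y = 1441 N

Resultant of the distributed load: 931 × 1.3 = 1210.3 N at 1.05 m from A.
Taking moments about A: B_y·2.2 − 1000·1.9 − (931·1.3)·1.05 = 0 → B_y = 3170.815/2.2 = 1441.28 ≈ 1441 N.
ΣF_y = 0: A_y + 1441.28 − 1000 − 931·1.3 = 0 → A_y = 769.0 N.
ΣF_x = 0: no horizontal applied forces, so A_x = 0.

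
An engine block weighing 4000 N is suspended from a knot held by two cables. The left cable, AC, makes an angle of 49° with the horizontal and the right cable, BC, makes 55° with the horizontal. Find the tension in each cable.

T_AC = 2365 N, T_BC = 2705 N

ΣF_x = 0: −T_AC·cos49° + T_BC·cos55° = 0 → T_BC = 1.1438·T_AC.
ΣF_y = 0: T_AC·sin49° + T_BC·sin55° = 4000.
Substitute: T_AC·(0.75471 + 1.1438·0.819152) = 4000 → T_AC = 2364.55 ≈ 2365 N.
Then T_BC = 1.1438 × 2364.55 = 2705 N.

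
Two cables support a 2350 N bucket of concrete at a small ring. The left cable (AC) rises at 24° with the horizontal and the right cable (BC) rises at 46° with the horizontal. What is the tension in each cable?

ΣF_x = 0: −T_AC·cos24° + T_BC·cos46° = 0 → T_BC = 1.3151·T_AC.
ΣF_y = 0: T_AC·sin24° + T_BC·sin46° = 2350.
Substitute: T_AC·(0.406737 + 1.3151·0.71934) = 2350 → T_AC = 1737.21 ≈ 1737 N.
Then T_BC = 1.3151 × 1737.21 = 2285 N.

T_AC = 1737 N, T_BC = 2285 N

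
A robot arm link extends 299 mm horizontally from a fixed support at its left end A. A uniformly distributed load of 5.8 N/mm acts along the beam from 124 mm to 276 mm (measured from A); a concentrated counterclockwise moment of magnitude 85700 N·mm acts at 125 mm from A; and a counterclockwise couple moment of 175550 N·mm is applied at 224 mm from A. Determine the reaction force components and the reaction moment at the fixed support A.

A_x = 0, A_y = 881.6 N, M_A = -84930 N·mm

Resultant of the distributed load: 5.8 × 152 = 881.6 N at 200 mm from A.
ΣF_x = 0: A_x = 0.
ΣF_y = 0: A_y − 5.8·152 = 0 → A_y = 881.6 N.
ΣM about A: M_A − (5.8·152)·200 + 85700 + 175550 = 0 → M_A = -84930 N·mm.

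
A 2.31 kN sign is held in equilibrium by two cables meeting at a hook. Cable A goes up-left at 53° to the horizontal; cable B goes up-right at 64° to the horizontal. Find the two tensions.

ΣF_x = 0: −T_A·cos53° + T_B·cos64° = 0 → T_B = 1.37284·T_A.
ΣF_y = 0: T_A·sin53° + T_B·sin64° = 2.31.
Substitute: T_A·(0.798636 + 1.37284·0.898794) = 2.31 → T_A = 1.13651 ≈ 1.137 kN.
Then T_B = 1.37284 × 1.13651 = 1.560 kN.

T_A = 1.137 kN, T_B = 1.560 kN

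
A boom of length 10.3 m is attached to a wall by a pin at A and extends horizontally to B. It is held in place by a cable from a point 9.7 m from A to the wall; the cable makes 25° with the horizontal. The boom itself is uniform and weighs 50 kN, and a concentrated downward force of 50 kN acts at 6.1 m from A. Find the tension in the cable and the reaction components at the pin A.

ΣM about A: T·sin25°·9.7 − 50·5.15 − 50·6.1 = 0 → T = 562.5/(9.7·0.422618) = 137.215 ≈ 137.2 kN.
ΣF_x = 0: A_x − T·cos25° = 0 → A_x = 137.215 × 0.906308 = 124.4 kN.
ΣF_y = 0: A_y + T·sin25° − 50 − 50 = 0 → A_y = 100 − 137.215 × 0.422618 = 42.01 kN.

T = 137.2 kN, A_x = 124.4 kN, A_y = 42.01 kN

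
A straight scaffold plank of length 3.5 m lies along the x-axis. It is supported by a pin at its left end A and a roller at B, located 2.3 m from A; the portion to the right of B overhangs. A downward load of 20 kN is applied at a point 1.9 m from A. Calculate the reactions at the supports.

A_x = 0, A_y = 3.478 kN, B_y = 16.52 kN

Moments about A: B_y·2.3 − 20·1.9 = 0 → B_y = 38/2.3 = 16.5217 ≈ 16.52 kN.
ΣF_y = 0: A_y + 16.5217 − 20 = 0 → A_y = 3.478 kN.
ΣF_x = 0: no horizontal applied forces, so A_x = 0.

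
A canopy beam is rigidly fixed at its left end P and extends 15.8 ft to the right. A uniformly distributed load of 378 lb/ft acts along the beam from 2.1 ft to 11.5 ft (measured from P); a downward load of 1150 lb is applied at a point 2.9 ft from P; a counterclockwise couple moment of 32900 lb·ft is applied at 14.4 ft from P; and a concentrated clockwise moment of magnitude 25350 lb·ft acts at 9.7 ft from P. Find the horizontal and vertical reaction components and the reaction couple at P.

Resultant of the distributed load: 378 × 9.4 = 3553.2 lb at 6.8 ft from P.
ΣF_x = 0: P_x = 0.
ΣF_y = 0: P_y − 378·9.4 − 1150 = 0 → P_y = 4703 lb.
ΣM about P: M_P − (378·9.4)·6.8 − 1150·2.9 + 32900 − 25350 = 0 → M_P = 19950 lb·ft.

P_x = 0, P_y = 4703 lb, M_P = 19950 lb·ft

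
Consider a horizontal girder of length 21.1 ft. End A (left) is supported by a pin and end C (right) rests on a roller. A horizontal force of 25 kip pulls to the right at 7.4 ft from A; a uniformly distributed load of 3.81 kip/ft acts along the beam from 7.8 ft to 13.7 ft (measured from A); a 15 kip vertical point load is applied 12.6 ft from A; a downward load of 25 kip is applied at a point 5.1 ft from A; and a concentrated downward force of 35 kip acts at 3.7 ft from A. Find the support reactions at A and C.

A_x = -25.00 kip, A_y = 64.89 kip, C_y = 32.59 kip

Resultant of the distributed load: 3.81 × 5.9 = 22.479 kip at 10.75 ft from A.
Moments about A: C_y·21.1 − (3.81·5.9)·10.75 − 15·12.6 − 25·5.1 − 35·3.7 = 0 → C_y = 687.64925/21.1 = 32.59 kip.
ΣF_y = 0: A_y + 32.59 − 3.81·5.9 − 15 − 25 − 35 = 0 → A_y = 64.89 kip.
ΣF_x = 0: A_x + 25 = 0 → A_x = -25.00 kip.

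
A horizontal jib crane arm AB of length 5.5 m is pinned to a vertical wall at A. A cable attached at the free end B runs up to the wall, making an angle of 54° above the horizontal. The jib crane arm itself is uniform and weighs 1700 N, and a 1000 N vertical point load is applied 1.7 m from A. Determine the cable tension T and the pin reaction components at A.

T = 1433 N, A_x = 842.1 N, A_y = 1541 N

ΣM about A: T·sin54°·5.5 − 1700·2.75 − 1000·1.7 = 0 → T = 6375/(5.5·0.809017) = 1432.72 ≈ 1433 N.
ΣF_x = 0: A_x − T·cos54° = 0 → A_x = 1432.72 × 0.587785 = 842.1 N.
ΣF_y = 0: A_y + T·sin54° − 1700 − 1000 = 0 → A_y = 2700 − 1432.72 × 0.809017 = 1541 N.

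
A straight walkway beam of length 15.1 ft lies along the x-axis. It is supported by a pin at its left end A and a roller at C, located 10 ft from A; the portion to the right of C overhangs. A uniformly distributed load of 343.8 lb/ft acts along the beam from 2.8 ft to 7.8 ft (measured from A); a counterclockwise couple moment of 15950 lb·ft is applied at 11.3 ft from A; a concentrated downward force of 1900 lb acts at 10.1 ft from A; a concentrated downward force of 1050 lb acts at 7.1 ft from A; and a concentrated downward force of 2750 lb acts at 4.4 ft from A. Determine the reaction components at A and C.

Resultant of the distributed load: 343.8 × 5 = 1719 lb at 5.3 ft from A.
ΣM about A: C_y·10 − (343.8·5)·5.3 + 15950 − 1900·10.1 − 1050·7.1 − 2750·4.4 = 0 → C_y = 31905.7/10 = 3190.57 ≈ 3191 lb.
ΣF_y = 0: A_y + 3190.57 − 343.8·5 − 1900 − 1050 − 2750 = 0 → A_y = 4228 lb.
ΣF_x = 0: no horizontal applied forces, so A_x = 0.

A_x = 0, A_y = 4228 lb, C_y = 3191 lb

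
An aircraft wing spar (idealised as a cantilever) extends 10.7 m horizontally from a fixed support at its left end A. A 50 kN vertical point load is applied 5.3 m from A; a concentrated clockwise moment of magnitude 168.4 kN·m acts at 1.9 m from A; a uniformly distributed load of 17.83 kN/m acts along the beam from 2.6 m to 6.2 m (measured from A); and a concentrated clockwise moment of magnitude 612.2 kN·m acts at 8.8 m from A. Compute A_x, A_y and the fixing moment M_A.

Resultant of the distributed load: 17.83 × 3.6 = 64.188 kN at 4.4 m from A.
ΣF_x = 0: A_x = 0.
ΣF_y = 0: A_y − 50 − 17.83·3.6 = 0 → A_y = 114.2 kN.
ΣM about A: M_A − 50·5.3 − 168.4 − (17.83·3.6)·4.4 − 612.2 = 0 → M_A = 1328 kN·m.

A_x = 0, A_y = 114.2 kN, M_A = 1328 kN·m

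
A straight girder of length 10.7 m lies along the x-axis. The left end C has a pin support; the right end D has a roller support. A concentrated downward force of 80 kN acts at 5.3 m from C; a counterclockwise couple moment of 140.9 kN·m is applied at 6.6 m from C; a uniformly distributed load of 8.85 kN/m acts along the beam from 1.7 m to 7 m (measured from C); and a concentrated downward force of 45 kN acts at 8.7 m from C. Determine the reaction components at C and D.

Resultant of the distributed load: 8.85 × 5.3 = 46.905 kN at 4.35 m from C.
ΣM about C: D_y·10.7 − 80·5.3 + 140.9 − (8.85·5.3)·4.35 − 45·8.7 = 0 → D_y = 878.63675/10.7 = 82.1156 ≈ 82.12 kN.
ΣF_y = 0: C_y + 82.1156 − 80 − 8.85·5.3 − 45 = 0 → C_y = 89.79 kN.
ΣF_x = 0: no horizontal applied forces, so C_x = 0.

C_x = 0, C_y = 89.79 kN, D_y = 82.12 kN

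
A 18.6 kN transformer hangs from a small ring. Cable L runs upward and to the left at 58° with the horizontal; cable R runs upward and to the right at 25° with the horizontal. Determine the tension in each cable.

T_L = 16.98 kN, T_R = 9.931 kN

ΣF_x = 0: −T_L·cos58° + T_R·cos25° = 0 → T_R = 0.584701·T_L.
ΣF_y = 0: T_L·sin58° + T_R·sin25° = 18.6.
Substitute: T_L·(0.848048 + 0.584701·0.422618) = 18.6 → T_L = 16.9839 ≈ 16.98 kN.
Then T_R = 0.584701 × 16.9839 = 9.931 kN.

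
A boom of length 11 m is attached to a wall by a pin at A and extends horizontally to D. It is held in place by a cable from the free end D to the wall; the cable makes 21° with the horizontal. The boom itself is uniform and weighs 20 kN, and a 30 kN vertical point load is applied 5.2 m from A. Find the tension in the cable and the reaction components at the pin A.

T = 67.48 kN, A_x = 63.00 kN, A_y = 25.82 kN

ΣM about A: T·sin21°·11 − 20·5.5 − 30·5.2 = 0 → T = 266/(11·0.358368) = 67.4776 ≈ 67.48 kN.
ΣF_x = 0: A_x − T·cos21° = 0 → A_x = 67.4776 × 0.93358 = 63.00 kN.
ΣF_y = 0: A_y + T·sin21° − 20 − 30 = 0 → A_y = 50 − 67.4776 × 0.358368 = 25.82 kN.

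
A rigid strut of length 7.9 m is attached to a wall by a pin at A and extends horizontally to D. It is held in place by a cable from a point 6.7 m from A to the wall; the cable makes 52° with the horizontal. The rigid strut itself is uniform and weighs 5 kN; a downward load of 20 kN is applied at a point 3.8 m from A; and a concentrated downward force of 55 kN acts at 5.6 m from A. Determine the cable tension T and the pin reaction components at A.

T = 76.47 kN, A_x = 47.08 kN, A_y = 19.74 kN

ΣM about A: T·sin52°·6.7 − 5·3.95 − 20·3.8 − 55·5.6 = 0 → T = 403.75/(6.7·0.788011) = 76.4725 ≈ 76.47 kN.
ΣF_x = 0: A_x − T·cos52° = 0 → A_x = 76.4725 × 0.615661 = 47.08 kN.
ΣF_y = 0: A_y + T·sin52° − 5 − 20 − 55 = 0 → A_y = 80 − 76.4725 × 0.788011 = 19.74 kN.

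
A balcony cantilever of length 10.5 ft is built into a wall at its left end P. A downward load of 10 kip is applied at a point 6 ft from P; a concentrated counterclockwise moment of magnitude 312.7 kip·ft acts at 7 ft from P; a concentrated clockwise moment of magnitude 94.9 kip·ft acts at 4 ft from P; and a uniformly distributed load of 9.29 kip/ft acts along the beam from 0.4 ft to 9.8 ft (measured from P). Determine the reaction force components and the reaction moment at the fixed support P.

Resultant of the distributed load: 9.29 × 9.4 = 87.326 kip at 5.1 ft from P.
ΣF_x = 0: P_x = 0.
ΣF_y = 0: P_y − 10 − 9.29·9.4 = 0 → P_y = 97.33 kip.
ΣM about P: M_P − 10·6 + 312.7 − 94.9 − (9.29·9.4)·5.1 = 0 → M_P = 287.6 kip·ft.

P_x = 0, P_y = 97.33 kip, M_P = 287.6 kip·ft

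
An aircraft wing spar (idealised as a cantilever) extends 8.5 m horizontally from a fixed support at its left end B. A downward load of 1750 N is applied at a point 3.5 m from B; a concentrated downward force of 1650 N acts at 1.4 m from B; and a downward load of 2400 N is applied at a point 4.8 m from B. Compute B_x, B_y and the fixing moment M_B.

B_x = 0, B_y = 5800 N, M_B = 19960 N·m

ΣF_x = 0: B_x = 0.
ΣF_y = 0: B_y − 1750 − 1650 − 2400 = 0 → B_y = 5800 N.
ΣM about B: M_B − 1750·3.5 − 1650·1.4 − 2400·4.8 = 0 → M_B = 19960 N·m.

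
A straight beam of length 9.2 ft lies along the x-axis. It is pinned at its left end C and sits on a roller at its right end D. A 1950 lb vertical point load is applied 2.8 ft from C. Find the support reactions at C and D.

C_x = 0, C_y = 1357 lb, D_y = 593.5 lb

Moments about C: D_y·9.2 − 1950·2.8 = 0 → D_y = 5460/9.2 = 593.478 ≈ 593.5 lb.
ΣF_y = 0: C_y + 593.478 − 1950 = 0 → C_y = 1357 lb.
ΣF_x = 0: no horizontal applied forces, so C_x = 0.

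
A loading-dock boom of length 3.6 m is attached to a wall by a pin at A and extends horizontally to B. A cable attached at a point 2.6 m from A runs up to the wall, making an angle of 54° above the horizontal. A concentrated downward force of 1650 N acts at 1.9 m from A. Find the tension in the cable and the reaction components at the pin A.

T = 1490 N, A_x = 876.0 N, A_y = 444.2 N

ΣM about A: T·sin54°·2.6 − 1650·1.9 = 0 → T = 3135/(2.6·0.809017) = 1490.41 ≈ 1490 N.
ΣF_x = 0: A_x − T·cos54° = 0 → A_x = 1490.41 × 0.587785 = 876.0 N.
ΣF_y = 0: A_y + T·sin54° − 1650 = 0 → A_y = 1650 − 1490.41 × 0.809017 = 444.2 N.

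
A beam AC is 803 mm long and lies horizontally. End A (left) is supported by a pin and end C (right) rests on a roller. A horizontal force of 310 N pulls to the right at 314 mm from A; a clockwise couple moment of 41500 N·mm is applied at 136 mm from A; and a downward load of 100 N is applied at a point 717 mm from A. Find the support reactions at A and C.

ΣM about A: C_y·803 − 41500 − 100·717 = 0 → C_y = 113200/803 = 140.971 ≈ 141.0 N.
ΣF_y = 0: A_y + 140.971 − 100 = 0 → A_y = -40.97 N.
ΣF_x = 0: A_x + 310 = 0 → A_x = -310.0 N.

A_x = -310.0 N, A_y = -40.97 N, C_y = 141.0 N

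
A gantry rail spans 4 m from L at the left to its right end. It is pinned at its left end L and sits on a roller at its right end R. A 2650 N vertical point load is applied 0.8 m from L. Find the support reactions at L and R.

L_x = 0, L_y = 2120 N, R_y = 530.0 N

Taking moments about L: R_y·4 − 2650·0.8 = 0 → R_y = 2120/4 = 530.0 N.
ΣF_y = 0: L_y + 530 − 2650 = 0 → L_y = 2120 N.
ΣF_x = 0: no horizontal applied forces, so L_x = 0.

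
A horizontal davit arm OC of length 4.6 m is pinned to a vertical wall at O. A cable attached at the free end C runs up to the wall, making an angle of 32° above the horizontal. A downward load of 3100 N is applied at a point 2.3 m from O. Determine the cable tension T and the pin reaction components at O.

ΣM about O: T·sin32°·4.6 − 3100·2.3 = 0 → T = 7130/(4.6·0.529919) = 2924.98 ≈ 2925 N.
ΣF_x = 0: O_x − T·cos32° = 0 → O_x = 2924.98 × 0.848048 = 2481 N.
ΣF_y = 0: O_y + T·sin32° − 3100 = 0 → O_y = 3100 − 2924.98 × 0.529919 = 1550 N.

T = 2925 N, O_x = 2481 N, O_y = 1550 N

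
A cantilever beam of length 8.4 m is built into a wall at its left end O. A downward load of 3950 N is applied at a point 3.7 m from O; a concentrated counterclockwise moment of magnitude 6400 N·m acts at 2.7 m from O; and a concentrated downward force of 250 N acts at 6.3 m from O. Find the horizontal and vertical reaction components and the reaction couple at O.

ΣF_x = 0: O_x = 0.
ΣF_y = 0: O_y − 3950 − 250 = 0 → O_y = 4200 N.
ΣM about O: M_O − 3950·3.7 + 6400 − 250·6.3 = 0 → M_O = 9790 N·m.

O_x = 0, O_y = 4200 N, M_O = 9790 N·m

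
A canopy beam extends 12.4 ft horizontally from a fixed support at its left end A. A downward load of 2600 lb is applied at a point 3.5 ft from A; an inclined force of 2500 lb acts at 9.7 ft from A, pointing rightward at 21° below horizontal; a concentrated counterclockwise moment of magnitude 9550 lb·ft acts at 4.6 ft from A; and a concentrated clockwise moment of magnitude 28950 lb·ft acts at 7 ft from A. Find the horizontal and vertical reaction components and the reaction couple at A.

A_x = -2334 lb, A_y = 3496 lb, M_A = 37190 lb·ft

ΣF_x = 0: A_x + 2500·cos21° = 0 → A_x = -2334 lb.
ΣF_y = 0: A_y − 2600 − 2500·sin21° = 0 → A_y = 3496 lb.
ΣM about A: M_A − 2600·3.5 − 2500·sin21°·9.7 + 9550 − 28950 = 0 → M_A = 37190 lb·ft.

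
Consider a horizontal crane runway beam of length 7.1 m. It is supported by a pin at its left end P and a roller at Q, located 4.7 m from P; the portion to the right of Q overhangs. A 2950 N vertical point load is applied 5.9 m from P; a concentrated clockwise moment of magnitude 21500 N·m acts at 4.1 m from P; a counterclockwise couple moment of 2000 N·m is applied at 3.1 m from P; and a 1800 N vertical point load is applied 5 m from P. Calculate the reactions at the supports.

ΣM about P: Q_y·4.7 − 2950·5.9 − 21500 + 2000 − 1800·5 = 0 → Q_y = 45905/4.7 = 9767.02 ≈ 9767 N.
ΣF_y = 0: P_y + 9767.02 − 2950 − 1800 = 0 → P_y = -5017 N.
ΣF_x = 0: no horizontal applied forces, so P_x = 0.

P_x = 0, P_y = -5017 N, Q_y = 9767 N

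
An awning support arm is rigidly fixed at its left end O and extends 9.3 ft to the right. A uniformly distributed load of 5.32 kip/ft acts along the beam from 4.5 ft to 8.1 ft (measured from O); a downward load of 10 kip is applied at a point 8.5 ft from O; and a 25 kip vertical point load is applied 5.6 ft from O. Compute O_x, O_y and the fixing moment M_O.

O_x = 0, O_y = 54.15 kip, M_O = 345.7 kip·ft

Resultant of the distributed load: 5.32 × 3.6 = 19.152 kip at 6.3 ft from O.
ΣF_x = 0: O_x = 0.
ΣF_y = 0: O_y − 5.32·3.6 − 10 − 25 = 0 → O_y = 54.15 kip.
ΣM about O: M_O − (5.32·3.6)·6.3 − 10·8.5 − 25·5.6 = 0 → M_O = 345.7 kip·ft.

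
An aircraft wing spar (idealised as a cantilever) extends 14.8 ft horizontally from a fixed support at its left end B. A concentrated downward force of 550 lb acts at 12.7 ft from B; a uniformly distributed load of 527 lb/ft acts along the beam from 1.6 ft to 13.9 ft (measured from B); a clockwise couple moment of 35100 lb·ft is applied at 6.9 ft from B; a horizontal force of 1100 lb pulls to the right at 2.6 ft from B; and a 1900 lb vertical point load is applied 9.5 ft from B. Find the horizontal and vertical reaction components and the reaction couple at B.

B_x = -1100 lb, B_y = 8932 lb, M_B = 110400 lb·ft

Resultant of the distributed load: 527 × 12.3 = 6482.1 lb at 7.75 ft from B.
ΣF_x = 0: B_x + 1100 = 0 → B_x = -1100 lb.
ΣF_y = 0: B_y − 550 − 527·12.3 − 1900 = 0 → B_y = 8932 lb.
ΣM about B: M_B − 550·12.7 − (527·12.3)·7.75 − 35100 − 1900·9.5 = 0 → M_B = 110400 lb·ft.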